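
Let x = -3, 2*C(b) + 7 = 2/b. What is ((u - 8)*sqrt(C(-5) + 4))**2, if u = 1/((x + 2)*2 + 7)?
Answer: 4563/250 ≈ 18.252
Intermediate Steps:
C(b) = -7/2 + 1/b (C(b) = -7/2 + (2/b)/2 = -7/2 + 1/b)
u = 1/5 (u = 1/((-3 + 2)*2 + 7) = 1/(-1*2 + 7) = 1/(-2 + 7) = 1/5 ≈ 0.20000)
((u - 8)*sqrt(C(-5) + 4))**2 = ((1/5 - 8)*sqrt((-7/2 + 1/(-5)) + 4))**2 = (-39*sqrt((-7/2 - 1/5) + 4)/5)**2 = (-39*sqrt(-37/10 + 4)/5)**2 = (-39*sqrt(30)/50)**2 = 4563/250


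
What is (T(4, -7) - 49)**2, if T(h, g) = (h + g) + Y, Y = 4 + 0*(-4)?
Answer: 2304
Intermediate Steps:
Y = 4 (Y = 4 + 0 = 4)
T(h, g) = 4 + g + h (T(h, g) = (h + g) + 4 = (g + h) + 4 = 4 + g + h)
(T(4, -7) - 49)**2 = ((4 - 7 + 4) - 49)**2 = (1 - 49)**2 = (-48)**2 = 2304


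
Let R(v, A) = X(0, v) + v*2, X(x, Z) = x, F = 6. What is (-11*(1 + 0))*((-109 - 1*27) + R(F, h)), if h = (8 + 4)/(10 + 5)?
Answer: 1364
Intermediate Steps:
h = ⅘ (h = 12/15 = 12*(1/15) = ⅘ ≈ 0.80000)
R(v, A) = 2*v (R(v, A) = 0 + v*2 = 0 + 2*v = 2*v)
(-11*(1 + 0))*((-109 - 1*27) + R(F, h)) = (-11*(1 + 0))*((-109 - 1*27) + 2*6) = (-11*1)*((-109 - 27) + 12) = -11*(-136 + 12) = -11*(-124) = 1364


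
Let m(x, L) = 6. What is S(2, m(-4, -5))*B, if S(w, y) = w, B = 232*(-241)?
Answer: -111824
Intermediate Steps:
B = -55912
S(2, m(-4, -5))*B = 2*(-55912) = -111824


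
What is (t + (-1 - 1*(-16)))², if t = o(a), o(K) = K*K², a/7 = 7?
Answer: 13844816896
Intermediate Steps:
a = 49 (a = 7*7 = 49)
o(K) = K³
t = 117649 (t = 49³ = 117649)
(t + (-1 - 1*(-16)))² = (117649 + (-1 - 1*(-16)))² = (117649 + (-1 + 16))² = (117649 + 15)² = 117664² = 13844816896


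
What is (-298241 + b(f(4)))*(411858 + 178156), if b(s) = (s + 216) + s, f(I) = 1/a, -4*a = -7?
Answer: -1230867736338/7 ≈ -1.7584e+11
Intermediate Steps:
a = 7/4 (a = -¼*(-7) = 7/4 ≈ 1.7500)
f(I) = 4/7 (f(I) = 1/(7/4) = 4/7)
b(s) = 216 + 2*s (b(s) = (216 + s) + s = 216 + 2*s)
(-298241 + b(f(4)))*(411858 + 178156) = (-298241 + (216 + 2*(4/7)))*(411858 + 178156) = (-298241 + (216 + 8/7))*590014 = (-298241 + 1520/7)*590014 = -2086167/7*590014 = -1230867736338/7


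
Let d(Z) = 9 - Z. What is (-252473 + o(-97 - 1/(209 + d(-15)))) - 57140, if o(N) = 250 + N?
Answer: -72104181/233 ≈ -3.0946e+5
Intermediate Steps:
(-252473 + o(-97 - 1/(209 + d(-15)))) - 57140 = (-252473 + (250 + (-97 - 1/(209 + (9 - 1*(-15)))))) - 57140 = (-252473 + (250 + (-97 - 1/(209 + (9 + 15))))) - 57140 = (-252473 + (250 + (-97 - 1/(209 + 24)))) - 57140 = (-252473 + (250 + (-97 - 1/233))) - 57140 = (-252473 + (250 - 22602/233)) - 57140 = (-252473 + 35648/233) - 57140 = -58790561/233 - 57140 = -72104181/233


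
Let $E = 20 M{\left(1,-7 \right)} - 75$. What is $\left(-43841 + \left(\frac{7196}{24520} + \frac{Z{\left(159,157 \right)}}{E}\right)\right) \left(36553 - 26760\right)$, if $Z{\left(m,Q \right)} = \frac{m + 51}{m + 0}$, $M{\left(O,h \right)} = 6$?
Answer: $- \frac{1255370334927331}{2924010} \approx -4.2933 \cdot 10^{8}$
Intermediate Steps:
$Z{\left(m,Q \right)} = \frac{51 + m}{m}$
$E = 45$ ($E = 20 \cdot 6 - 75 = 120 - 75 = 45$)
$\left(-43841 + \left(\frac{7196}{24520} + \frac{Z{\left(159,157 \right)}}{E}\right)\right) \left(36553 - 26760\right) = \left(-43841 + \left(\frac{7196}{24520} + \frac{\frac{1}{159} \left(51 + 159\right)}{45}\right)\right) \left(36553 - 26760\right) = \left(-43841 + \left(7196 \cdot \frac{1}{24520} + \frac{1}{159} \cdot 210 \cdot \frac{1}{45}\right)\right) 9793 = \left(-43841 + \left(\frac{1799}{6130} + \frac{70}{53} \cdot \frac{1}{45}\right)\right) 9793 = \left(-43841 + \left(\frac{1799}{6130} + \frac{14}{477}\right)\right) 9793 = \left(-43841 + \frac{943943}{2924010}\right) 9793 = \left(- \frac{128190578467}{2924010}\right) 9793 = - \frac{1255370334927331}{2924010}$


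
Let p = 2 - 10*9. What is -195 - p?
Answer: -107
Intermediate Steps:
p = -88 (p = 2 - 90 = -88)
-195 - p = -195 - 1*(-88) = -195 + 88 = -107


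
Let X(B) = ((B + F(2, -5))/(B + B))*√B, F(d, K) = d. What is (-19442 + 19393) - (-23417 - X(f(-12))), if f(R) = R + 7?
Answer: 23368 + 3*I*√5/10 ≈ 23368.0 + 0.67082*I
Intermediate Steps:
f(R) = 7 + R
X(B) = (2 + B)/(2*√B) (X(B) = ((B + 2)/(B + B))*√B = ((2 + B)/((2*B)))*√B = ((2 + B)*(1/(2*B)))*√B = ((2 + B)/(2*B))*√B = (2 + B)/(2*√B))
(-19442 + 19393) - (-23417 - X(f(-12))) = (-19442 + 19393) - (-23417 - (2 + (7 - 12))/(2*√(7 - 12))) = -49 - (-23417 - (2 - 5)/(2*√(-5))) = -49 - (-23417 - (-I*√5/5)*(-3)/2) = -49 - (-23417 - 3*I*√5/10) = -49 + (23417 + 3*I*√5/10) = 23368 + 3*I*√5/10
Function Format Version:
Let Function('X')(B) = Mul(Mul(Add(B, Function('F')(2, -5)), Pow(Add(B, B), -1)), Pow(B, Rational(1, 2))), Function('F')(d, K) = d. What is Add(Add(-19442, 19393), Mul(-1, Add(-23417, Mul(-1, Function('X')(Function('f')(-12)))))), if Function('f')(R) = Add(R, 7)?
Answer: Add(23368, Mul(Rational(3, 10), I, Pow(5, Rational(1, 2)))) ≈ Add(23368., Mul(0.67082, I))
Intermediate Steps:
Function('f')(R) = Add(7, R)
Function('X')(B) = Mul(Rational(1, 2), Pow(B, Rational(-1, 2)), Add(2, B)) (Function('X')(B) = Mul(Mul(Add(B, 2), Pow(Add(B, B), -1)), Pow(B, Rational(1, 2))) = Mul(Mul(Add(2, B), Pow(Mul(2, B), -1)), Pow(B, Rational(1, 2))) = Mul(Mul(Add(2, B), Mul(Rational(1, 2), Pow(B, -1))), Pow(B, Rational(1, 2))) = Mul(Mul(Rational(1, 2), Pow(B, -1), Add(2, B)), Pow(B, Rational(1, 2))) = Mul(Rational(1, 2), Pow(B, Rational(-1, 2)), Add(2, B)))
Add(Add(-19442, 19393), Mul(-1, Add(-23417, Mul(-1, Function('X')(Function('f')(-12)))))) = Add(Add(-19442, 19393), Mul(-1, Add(-23417, Mul(-1, Mul(Rational(1, 2), Pow(Add(7, -12), Rational(-1, 2)), Add(2, Add(7, -12))))))) = Add(-49, Mul(-1, Add(-23417, Mul(-1, Mul(Rational(1, 2), Pow(-5, Rational(-1, 2)), Add(2, -5)))))) = Add(-49, Mul(-1, Add(-23417, Mul(-1, Mul(Rational(1, 2), Mul(Rational(-1, 5), I, Pow(5, Rational(1, 2))), -3))))) = Add(-49, Mul(-1, Add(-23417, Mul(-1, Mul(Rational(3, 10), I, Pow(5, Rational(1, 2))))))) = Add(-49, Mul(-1, Add(-23417, Mul(Rational(-3, 10), I, Pow(5, Rational(1, 2)))))) = Add(-49, Add(23417, Mul(Rational(3, 10), I, Pow(5, Rational(1, 2))))) = Add(23368, Mul(Rational(3, 10), I, Pow(5, Rational(1, 2))))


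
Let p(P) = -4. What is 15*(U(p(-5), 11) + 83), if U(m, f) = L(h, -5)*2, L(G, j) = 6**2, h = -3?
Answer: 2325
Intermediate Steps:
L(G, j) = 36
U(m, f) = 72 (U(m, f) = 36*2 = 72)
15*(U(p(-5), 11) + 83) = 15*(72 + 83) = 15*155 = 2325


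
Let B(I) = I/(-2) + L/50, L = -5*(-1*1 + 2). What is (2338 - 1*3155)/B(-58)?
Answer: -8170/289 ≈ -28.270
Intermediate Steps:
L = -5 (L = -5*(-1 + 2) = -5*1 = -5)
B(I) = -⅒ - I/2 (B(I) = I/(-2) - 5/50 = I*(-½) - 5*1/50 = -I/2 - ⅒ = -⅒ - I/2)
(2338 - 1*3155)/B(-58) = (2338 - 1*3155)/(-⅒ - ½*(-58)) = (2338 - 3155)/(-⅒ + 29) = -817/289/10 = -817*10/289 = -8170/289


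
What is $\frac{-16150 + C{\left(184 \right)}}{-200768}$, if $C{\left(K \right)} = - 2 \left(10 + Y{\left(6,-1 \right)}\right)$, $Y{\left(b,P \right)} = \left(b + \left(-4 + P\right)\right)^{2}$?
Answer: $\frac{4043}{50192} \approx 0.080551$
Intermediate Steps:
$Y{\left(b,P \right)} = \left(-4 + P + b\right)^{2}$
$C{\left(K \right)} = -22$ ($C{\left(K \right)} = - 2 \left(10 + \left(-4 - 1 + 6\right)^{2}\right) = - 2 \left(10 + 1^{2}\right) = - 2 \left(10 + 1\right) = \left(-2\right) 11 = -22$)
$\frac{-16150 + C{\left(184 \right)}}{-200768} = \frac{-16150 - 22}{-200768} = \left(-16172\right) \left(- \frac{1}{200768}\right) = \frac{4043}{50192}$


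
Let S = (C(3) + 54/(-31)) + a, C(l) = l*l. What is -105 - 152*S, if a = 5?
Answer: -61015/31 ≈ -1968.2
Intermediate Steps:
C(l) = l²
S = 380/31 (S = (3² + 54/(-31)) + 5 = (9 + 54*(-1/31)) + 5 = (9 - 54/31) + 5 = 225/31 + 5 = 380/31 ≈ 12.258)
-105 - 152*S = -105 - 152*380/31 = -105 - 57760/31 = -61015/31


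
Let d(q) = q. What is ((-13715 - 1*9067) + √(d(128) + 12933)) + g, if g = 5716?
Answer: -17066 + √13061 ≈ -16952.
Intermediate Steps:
((-13715 - 1*9067) + √(d(128) + 12933)) + g = ((-13715 - 1*9067) + √(128 + 12933)) + 5716 = ((-13715 - 9067) + √13061) + 5716 = (-22782 + √13061) + 5716 = -17066 + √13061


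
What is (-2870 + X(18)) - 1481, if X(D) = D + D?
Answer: -4315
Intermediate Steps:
X(D) = 2*D
(-2870 + X(18)) - 1481 = (-2870 + 2*18) - 1481 = (-2870 + 36) - 1481 = -2834 - 1481 = -4315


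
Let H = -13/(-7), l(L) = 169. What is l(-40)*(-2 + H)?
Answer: -169/7 ≈ -24.143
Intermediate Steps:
H = 13/7 (H = -13*(-⅐) = 13/7 ≈ 1.8571)
l(-40)*(-2 + H) = 169*(-2 + 13/7) = 169*(-⅐) = -169/7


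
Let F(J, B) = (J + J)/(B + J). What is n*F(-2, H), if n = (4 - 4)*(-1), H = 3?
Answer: 0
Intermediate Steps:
n = 0 (n = 0*(-1) = 0)
F(J, B) = 2*J/(B + J) (F(J, B) = (2*J)/(B + J) = 2*J/(B + J))
n*F(-2, H) = 0*(2*(-2)/(3 - 2)) = 0*(2*(-2)/1) = 0*(2*(-2)*1) = 0*(-4) = 0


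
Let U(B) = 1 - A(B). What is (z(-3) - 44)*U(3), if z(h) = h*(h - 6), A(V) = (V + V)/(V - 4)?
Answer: -119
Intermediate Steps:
A(V) = 2*V/(-4 + V) (A(V) = (2*V)/(-4 + V) = 2*V/(-4 + V))
z(h) = h*(-6 + h)
U(B) = 1 - 2*B/(-4 + B)
(z(-3) - 44)*U(3) = (-3*(-6 - 3) - 44)*((-4 - 1*3)/(-4 + 3)) = (-3*(-9) - 44)*((-4 - 3)/(-1)) = (27 - 44)*(-1*(-7)) = -17*7 = -119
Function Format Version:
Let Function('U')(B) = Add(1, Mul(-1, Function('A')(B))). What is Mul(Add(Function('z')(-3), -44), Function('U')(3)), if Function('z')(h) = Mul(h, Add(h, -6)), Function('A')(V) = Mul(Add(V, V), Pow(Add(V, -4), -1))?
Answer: -119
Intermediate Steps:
Function('A')(V) = Mul(2, V, Pow(Add(-4, V), -1)) (Function('A')(V) = Mul(Mul(2, V), Pow(Add(-4, V), -1)) = Mul(2, V, Pow(Add(-4, V), -1)))
Function('z')(h) = Mul(h, Add(-6, h))
Function('U')(B) = Add(1, Mul(-2, B, Pow(Add(-4, B), -1))) (Function('U')(B) = Add(1, Mul(-1, Mul(2, B, Pow(Add(-4, B), -1)))) = Add(1, Mul(-2, B, Pow(Add(-4, B), -1))))
Mul(Add(Function('z')(-3), -44), Function('U')(3)) = Mul(Add(Mul(-3, Add(-6, -3)), -44), Mul(Pow(Add(-4, 3), -1), Add(-4, Mul(-1, 3)))) = Mul(Add(Mul(-3, -9), -44), Mul(Pow(-1, -1), Add(-4, -3))) = Mul(Add(27, -44), Mul(-1, -7)) = Mul(-17, 7) = -119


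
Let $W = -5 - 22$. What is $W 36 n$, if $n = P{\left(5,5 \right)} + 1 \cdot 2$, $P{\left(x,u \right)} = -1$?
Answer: $-972$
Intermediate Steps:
$W = -27$
$n = 1$ ($n = -1 + 1 \cdot 2 = -1 + 2 = 1$)
$W 36 n = \left(-27\right) 36 \cdot 1 = \left(-972\right) 1 = -972$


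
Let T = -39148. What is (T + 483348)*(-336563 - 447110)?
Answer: -348107546600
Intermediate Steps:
(T + 483348)*(-336563 - 447110) = (-39148 + 483348)*(-336563 - 447110) = 444200*(-783673) = -348107546600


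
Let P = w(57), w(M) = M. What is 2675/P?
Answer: 2675/57 ≈ 46.930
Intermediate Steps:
P = 57
2675/P = 2675/57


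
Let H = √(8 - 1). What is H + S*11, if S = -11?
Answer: -121 + √7 ≈ -118.35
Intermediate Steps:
H = √7 ≈ 2.6458
H + S*11 = √7 - 11*11 = √7 - 121 = -121 + √7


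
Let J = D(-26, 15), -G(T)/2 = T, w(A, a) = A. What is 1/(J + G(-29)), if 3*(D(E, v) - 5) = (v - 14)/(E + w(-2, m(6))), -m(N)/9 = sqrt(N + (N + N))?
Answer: 84/5291 ≈ 0.015876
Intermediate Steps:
m(N) = -9*sqrt(3)*sqrt(N) (m(N) = -9*sqrt(N + (N + N)) = -9*sqrt(N + 2*N) = -9*sqrt(3)*sqrt(N))
D(E, v) = 5 + (-14 + v)/(3*(-2 + E)) (D(E, v) = 5 + ((v - 14)/(E - 2))/3 = 5 + ((-14 + v)/(-2 + E))/3 = 5 + (-14 + v)/(3*(-2 + E)))
G(T) = -2*T
J = 419/84 (J = (-44 + 15 + 15*(-26))/(3*(-2 - 26)) = (1/3)*(-44 + 15 - 390)/(-28) = (1/3)*(-1/28)*(-419) = 419/84 ≈ 4.9881)
1/(J + G(-29)) = 1/(419/84 - 2*(-29)) = 1/(419/84 + 58) = 1/(5291/84) = 84/5291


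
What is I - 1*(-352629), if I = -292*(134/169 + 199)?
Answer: 49734921/169 ≈ 2.9429e+5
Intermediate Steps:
I = -9859380/169 (I = -292*(134*(1/169) + 199) = -292*(134/169 + 199) = -292*33765/169 = -9859380/169 ≈ -58340.)
I - 1*(-352629) = -9859380/169 - 1*(-352629) = -9859380/169 + 352629 = 49734921/169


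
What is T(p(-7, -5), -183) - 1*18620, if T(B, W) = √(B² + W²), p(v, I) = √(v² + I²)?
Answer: -18620 + √33563 ≈ -18437.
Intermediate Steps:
p(v, I) = √(I² + v²)
T(p(-7, -5), -183) - 1*18620 = √((√((-5)² + (-7)²))² + (-183)²) - 1*18620 = √((√(25 + 49))² + 33489) - 18620 = √((√74)² + 33489) - 18620 = √(74 + 33489) - 18620 = √33563 - 18620 = -18620 + √33563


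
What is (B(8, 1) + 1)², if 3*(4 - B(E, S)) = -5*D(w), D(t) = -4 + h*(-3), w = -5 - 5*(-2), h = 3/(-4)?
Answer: 625/144 ≈ 4.3403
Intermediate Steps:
h = -¾ (h = 3*(-¼) = -¾ ≈ -0.75000)
w = 5 (w = -5 + 10 = 5)
D(t) = -7/4 (D(t) = -4 - ¾*(-3) = -4 + 9/4 = -7/4)
B(E, S) = 13/12 (B(E, S) = 4 - (-5)*(-7)/(3*4) = 4 - ⅓*35/4 = 4 - 35/12 = 13/12)
(B(8, 1) + 1)² = (13/12 + 1)² = (25/12)² = 625/144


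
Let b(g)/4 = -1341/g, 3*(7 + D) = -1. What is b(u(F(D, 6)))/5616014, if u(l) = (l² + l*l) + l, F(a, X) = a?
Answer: -12069/1266411157 ≈ -9.5301e-6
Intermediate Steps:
D = -22/3 (D = -7 + (⅓)*(-1) = -7 - ⅓ = -22/3 ≈ -7.3333)
u(l) = l + 2*l² (u(l) = (l² + l²) + l = 2*l² + l = l + 2*l²)
b(g) = -5364/g (b(g) = 4*(-1341/g) = -5364/g)
b(u(F(D, 6)))/5616014 = -5364*(-3/(22*(1 + 2*(-22/3))))/5616014 = -5364*(-3/(22*(1 - 44/3)))*(1/5616014) = -5364/((-22/3*(-41/3)))*(1/5616014) = -5364/902/9*(1/5616014) = -5364*9/902*(1/5616014) = -24138/451*1/5616014 = -12069/1266411157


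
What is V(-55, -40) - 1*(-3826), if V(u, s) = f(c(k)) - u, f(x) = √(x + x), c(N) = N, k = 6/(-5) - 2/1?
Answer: 3881 + 4*I*√10/5 ≈ 3881.0 + 2.5298*I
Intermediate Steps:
k = -16/5 (k = 6*(-⅕) - 2*1 = -6/5 - 2 = -16/5 ≈ -3.2000)
f(x) = √2*√x (f(x) = √(2*x) = √2*√x)
V(u, s) = -u + 4*I*√10/5 (V(u, s) = √2*√(-16/5) - u = √2*(4*I*√5/5) - u = 4*I*√10/5 - u = -u + 4*I*√10/5)
V(-55, -40) - 1*(-3826) = (-1*(-55) + 4*I*√10/5) - 1*(-3826) = (55 + 4*I*√10/5) + 3826 = 3881 + 4*I*√10/5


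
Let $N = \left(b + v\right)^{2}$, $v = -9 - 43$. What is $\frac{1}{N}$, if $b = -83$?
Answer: $\frac{1}{18225} \approx 5.487 \cdot 10^{-5}$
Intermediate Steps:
$v = -52$ ($v = -9 - 43 = -52$)
$N = 18225$ ($N = \left(-83 - 52\right)^{2} = \left(-135\right)^{2} = 18225$)
$\frac{1}{N} = \frac{1}{18225}$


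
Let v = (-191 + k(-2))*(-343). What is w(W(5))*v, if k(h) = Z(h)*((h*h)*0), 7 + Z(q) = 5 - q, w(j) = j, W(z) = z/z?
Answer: 65513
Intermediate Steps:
W(z) = 1
Z(q) = -2 - q (Z(q) = -7 + (5 - q) = -2 - q)
k(h) = 0 (k(h) = (-2 - h)*((h*h)*0) = (-2 - h)*(h²*0) = (-2 - h)*0 = 0)
v = 65513 (v = (-191 + 0)*(-343) = -191*(-343) = 65513)
w(W(5))*v = 1*65513 = 65513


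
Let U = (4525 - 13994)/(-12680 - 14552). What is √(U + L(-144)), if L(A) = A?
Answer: I*√6658120178/6808 ≈ 11.986*I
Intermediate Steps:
U = 9469/27232 (U = -9469/(-27232) = -9469*(-1/27232) = 9469/27232 ≈ 0.34772)
√(U + L(-144)) = √(9469/27232 - 144) = √(-3911939/27232) = I*√6658120178/6808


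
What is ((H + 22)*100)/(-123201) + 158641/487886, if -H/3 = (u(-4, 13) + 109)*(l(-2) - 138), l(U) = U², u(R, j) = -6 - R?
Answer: -297160208537/8586863298 ≈ -34.606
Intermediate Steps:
H = 43014 (H = -3*((-6 - 1*(-4)) + 109)*((-2)² - 138) = -3*((-6 + 4) + 109)*(4 - 138) = -3*(-2 + 109)*(-134) = -321*(-134) = -3*(-14338) = 43014)
((H + 22)*100)/(-123201) + 158641/487886 = ((43014 + 22)*100)/(-123201) + 158641/487886 = (43036*100)*(-1/123201) + 158641*(1/487886) = 4303600*(-1/123201) + 22663/69698 = -4303600/123201 + 22663/69698 = -297160208537/8586863298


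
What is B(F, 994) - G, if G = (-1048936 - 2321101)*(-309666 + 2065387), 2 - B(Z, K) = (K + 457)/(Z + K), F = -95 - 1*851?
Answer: 284008547119141/48 ≈ 5.9168e+12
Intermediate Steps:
F = -946 (F = -95 - 851 = -946)
B(Z, K) = 2 - (457 + K)/(K + Z) (B(Z, K) = 2 - (K + 457)/(Z + K) = 2 - (457 + K)/(K + Z))
G = -5916844731677 (G = -3370037*1755721 = -5916844731677)
B(F, 994) - G = (-457 + 994 + 2*(-946))/(994 - 946) - 1*(-5916844731677) = (-457 + 994 - 1892)/48 + 5916844731677 = (1/48)*(-1355) + 5916844731677 = -1355/48 + 5916844731677 = 284008547119141/48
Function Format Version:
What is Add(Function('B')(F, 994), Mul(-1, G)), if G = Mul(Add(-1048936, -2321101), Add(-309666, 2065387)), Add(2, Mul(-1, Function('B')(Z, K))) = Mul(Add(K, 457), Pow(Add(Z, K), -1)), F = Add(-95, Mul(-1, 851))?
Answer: Rational(284008547119141, 48) ≈ 5.9168e+12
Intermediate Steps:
F = -946 (F = Add(-95, -851) = -946)
Function('B')(Z, K) = Add(2, Mul(-1, Pow(Add(K, Z), -1), Add(457, K))) (Function('B')(Z, K) = Add(2, Mul(-1, Mul(Add(K, 457), Pow(Add(Z, K), -1)))) = Add(2, Mul(-1, Mul(Add(457, K), Pow(Add(K, Z), -1)))) = Add(2, Mul(-1, Mul(Pow(Add(K, Z), -1), Add(457, K)))) = Add(2, Mul(-1, Pow(Add(K, Z), -1), Add(457, K))))
G = -5916844731677 (G = Mul(-3370037, 1755721) = -5916844731677)
Add(Function('B')(F, 994), Mul(-1, G)) = Add(Mul(Pow(Add(994, -946), -1), Add(-457, 994, Mul(2, -946))), Mul(-1, -5916844731677)) = Add(Mul(Pow(48, -1), Add(-457, 994, -1892)), 5916844731677) = Add(Mul(Rational(1, 48), -1355), 5916844731677) = Add(Rational(-1355, 48), 5916844731677) = Rational(284008547119141, 48)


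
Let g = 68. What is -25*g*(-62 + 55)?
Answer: 11900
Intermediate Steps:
-25*g*(-62 + 55) = -1700*(-62 + 55) = -1700*(-7) = -25*(-476) = 11900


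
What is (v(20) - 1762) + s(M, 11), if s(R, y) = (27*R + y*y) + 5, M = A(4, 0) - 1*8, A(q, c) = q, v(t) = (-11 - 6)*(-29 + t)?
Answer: -1591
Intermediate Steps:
v(t) = 493 - 17*t (v(t) = -17*(-29 + t) = 493 - 17*t)
M = -4 (M = 4 - 1*8 = 4 - 8 = -4)
s(R, y) = 5 + y**2 + 27*R (s(R, y) = (27*R + y**2) + 5 = (y**2 + 27*R) + 5 = 5 + y**2 + 27*R)
(v(20) - 1762) + s(M, 11) = ((493 - 17*20) - 1762) + (5 + 11**2 + 27*(-4)) = ((493 - 340) - 1762) + (5 + 121 - 108) = (153 - 1762) + 18 = -1609 + 18 = -1591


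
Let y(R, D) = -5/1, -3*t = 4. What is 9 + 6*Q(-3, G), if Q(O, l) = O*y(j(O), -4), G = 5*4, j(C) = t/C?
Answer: 99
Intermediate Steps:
t = -4/3 (t = -⅓*4 = -4/3 ≈ -1.3333)
j(C) = -4/(3*C)
y(R, D) = -5 (y(R, D) = -5*1 = -5)
G = 20
Q(O, l) = -5*O (Q(O, l) = O*(-5) = -5*O)
9 + 6*Q(-3, G) = 9 + 6*(-5*(-3)) = 9 + 6*15 = 9 + 90 = 99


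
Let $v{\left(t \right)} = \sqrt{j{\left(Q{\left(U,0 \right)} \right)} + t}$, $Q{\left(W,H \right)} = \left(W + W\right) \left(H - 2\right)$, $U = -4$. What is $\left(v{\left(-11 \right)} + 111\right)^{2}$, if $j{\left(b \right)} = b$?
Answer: $\left(111 + \sqrt{5}\right)^{2} \approx 12822.0$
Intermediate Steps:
$Q{\left(W,H \right)} = 2 W \left(-2 + H\right)$
$v{\left(t \right)} = \sqrt{16 + t}$ ($v{\left(t \right)} = \sqrt{2 \left(-4\right) \left(-2 + 0\right) + t} = \sqrt{2 \left(-4\right) \left(-2\right) + t} = \sqrt{16 + t}$)
$\left(v{\left(-11 \right)} + 111\right)^{2} = \left(\sqrt{16 - 11} + 111\right)^{2} = \left(\sqrt{5} + 111\right)^{2} = \left(111 + \sqrt{5}\right)^{2}$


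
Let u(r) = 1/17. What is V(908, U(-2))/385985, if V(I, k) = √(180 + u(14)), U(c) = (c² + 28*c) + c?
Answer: √52037/6561745 ≈ 3.4765e-5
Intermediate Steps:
u(r) = 1/17
U(c) = c² + 29*c
V(I, k) = √52037/17 (V(I, k) = √(180 + 1/17) = √(3061/17) = √52037/17)
V(908, U(-2))/385985 = (√52037/17)/385985 = (√52037/17)*(1/385985) = √52037/6561745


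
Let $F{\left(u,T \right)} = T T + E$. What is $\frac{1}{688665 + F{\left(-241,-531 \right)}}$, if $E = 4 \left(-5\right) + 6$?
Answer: $\frac{1}{970612} \approx 1.0303 \cdot 10^{-6}$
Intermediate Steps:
$E = -14$ ($E = -20 + 6 = -14$)
$F{\left(u,T \right)} = -14 + T^{2}$ ($F{\left(u,T \right)} = T T - 14 = T^{2} - 14 = -14 + T^{2}$)
$\frac{1}{688665 + F{\left(-241,-531 \right)}} = \frac{1}{688665 - \left(14 - \left(-531\right)^{2}\right)} = \frac{1}{688665 + \left(-14 + 281961\right)} = \frac{1}{688665 + 281947} = \frac{1}{970612}$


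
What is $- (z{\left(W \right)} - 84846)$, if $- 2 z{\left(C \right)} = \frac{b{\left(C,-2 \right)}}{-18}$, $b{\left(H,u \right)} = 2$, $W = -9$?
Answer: $\frac{1527227}{18} \approx 84846.0$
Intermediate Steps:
$z{\left(C \right)} = \frac{1}{18}$ ($z{\left(C \right)} = - \frac{2 \frac{1}{-18}}{2} = - \frac{2 \left(- \frac{1}{18}\right)}{2} = \left(- \frac{1}{2}\right) \left(- \frac{1}{9}\right) = \frac{1}{18}$)
$- (z{\left(W \right)} - 84846) = - (\frac{1}{18} - 84846) = \left(-1\right) \left(- \frac{1527227}{18}\right) = \frac{1527227}{18}$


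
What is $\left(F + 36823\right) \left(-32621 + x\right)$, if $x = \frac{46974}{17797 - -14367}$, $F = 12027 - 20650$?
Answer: $- \frac{7396682833500}{8041} \approx -9.1987 \cdot 10^{8}$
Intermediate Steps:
$F = -8623$ ($F = 12027 - 20650 = -8623$)
$x = \frac{23487}{16082}$ ($x = \frac{46974}{17797 + 14367} = \frac{46974}{32164} = 46974 \cdot \frac{1}{32164} = \frac{23487}{16082} \approx 1.4605$)
$\left(F + 36823\right) \left(-32621 + x\right) = \left(-8623 + 36823\right) \left(-32621 + \frac{23487}{16082}\right) = 28200 \left(- \frac{524587435}{16082}\right) = - \frac{7396682833500}{8041}$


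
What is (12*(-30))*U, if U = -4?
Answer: 1440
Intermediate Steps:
(12*(-30))*U = (12*(-30))*(-4) = -360*(-4) = 1440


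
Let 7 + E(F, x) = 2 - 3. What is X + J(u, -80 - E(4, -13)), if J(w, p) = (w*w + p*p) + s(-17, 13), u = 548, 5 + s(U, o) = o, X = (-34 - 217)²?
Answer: 368497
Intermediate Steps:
X = 63001 (X = (-251)² = 63001)
s(U, o) = -5 + o
E(F, x) = -8 (E(F, x) = -7 + (2 - 3) = -7 - 1 = -8)
J(w, p) = 8 + p² + w² (J(w, p) = (w*w + p*p) + (-5 + 13) = (w² + p²) + 8 = (p² + w²) + 8 = 8 + p² + w²)
X + J(u, -80 - E(4, -13)) = 63001 + (8 + (-80 - 1*(-8))² + 548²) = 63001 + (8 + (-80 + 8)² + 300304) = 63001 + (8 + (-72)² + 300304) = 63001 + (8 + 5184 + 300304) = 63001 + 305496 = 368497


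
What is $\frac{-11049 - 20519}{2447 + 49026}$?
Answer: $- \frac{31568}{51473} \approx -0.61329$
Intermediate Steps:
$\frac{-11049 - 20519}{2447 + 49026} = - \frac{31568}{51473}$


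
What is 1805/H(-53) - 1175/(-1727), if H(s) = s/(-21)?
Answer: 65524210/91531 ≈ 715.87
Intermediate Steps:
H(s) = -s/21 (H(s) = s*(-1/21) = -s/21)
1805/H(-53) - 1175/(-1727) = 1805/((-1/21*(-53))) - 1175/(-1727) = 1805/(53/21) - 1175*(-1/1727) = 1805*(21/53) + 1175/1727 = 37905/53 + 1175/1727 = 65524210/91531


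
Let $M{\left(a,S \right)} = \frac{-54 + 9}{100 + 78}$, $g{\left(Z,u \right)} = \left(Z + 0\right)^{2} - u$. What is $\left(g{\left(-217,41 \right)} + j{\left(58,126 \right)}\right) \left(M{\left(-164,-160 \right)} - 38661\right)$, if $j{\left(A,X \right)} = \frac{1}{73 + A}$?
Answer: $- \frac{42413924401167}{23318} \approx -1.8189 \cdot 10^{9}$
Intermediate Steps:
$g{\left(Z,u \right)} = Z^{2} - u$
$M{\left(a,S \right)} = - \frac{45}{178}$
$\left(g{\left(-217,41 \right)} + j{\left(58,126 \right)}\right) \left(M{\left(-164,-160 \right)} - 38661\right) = \left(\left(\left(-217\right)^{2} - 41\right) + \frac{1}{73 + 58}\right) \left(- \frac{45}{178} - 38661\right) = \left(\left(47089 - 41\right) + \frac{1}{131}\right) \left(- \frac{6881703}{178}\right) = \left(47048 + \frac{1}{131}\right) \left(- \frac{6881703}{178}\right) = \frac{6163289}{131} \left(- \frac{6881703}{178}\right) = - \frac{42413924401167}{23318}$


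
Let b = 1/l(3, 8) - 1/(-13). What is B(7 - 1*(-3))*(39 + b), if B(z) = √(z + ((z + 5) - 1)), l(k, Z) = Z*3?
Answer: 12205*√6/156 ≈ 191.64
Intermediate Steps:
l(k, Z) = 3*Z
B(z) = √(4 + 2*z) (B(z) = √(z + ((5 + z) - 1)) = √(z + (4 + z)) = √(4 + 2*z))
b = 37/312 (b = 1/(3*8) - 1/(-13) = 1/24 - 1*(-1/13) = 1/24 + 1/13 = 37/312 ≈ 0.11859)
B(7 - 1*(-3))*(39 + b) = √(4 + 2*(7 - 1*(-3)))*(39 + 37/312) = √(4 + 2*(7 + 3))*(12205/312) = √(4 + 2*10)*(12205/312) = √(4 + 20)*(12205/312) = √24*(12205/312) = (2*√6)*(12205/312) = 12205*√6/156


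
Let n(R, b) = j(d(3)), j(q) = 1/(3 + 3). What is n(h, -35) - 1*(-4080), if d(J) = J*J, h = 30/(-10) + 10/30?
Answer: 24481/6 ≈ 4080.2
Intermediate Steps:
h = -8/3 (h = 30*(-1/10) + 10*(1/30) = -3 + 1/3 = -8/3 ≈ -2.6667)
d(J) = J**2
j(q) = 1/6
n(R, b) = 1/6
n(h, -35) - 1*(-4080) = 1/6 - 1*(-4080) = 1/6 + 4080 = 24481/6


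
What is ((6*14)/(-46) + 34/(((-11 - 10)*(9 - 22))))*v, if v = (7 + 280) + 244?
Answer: -1891068/2093 ≈ -903.52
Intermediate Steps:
v = 531 (v = 287 + 244 = 531)
((6*14)/(-46) + 34/(((-11 - 10)*(9 - 22))))*v = ((6*14)/(-46) + 34/(((-11 - 10)*(9 - 22))))*531 = (84*(-1/46) + 34/((-21*(-13))))*531 = (-42/23 + 34/273)*531 = -10684/6279*531 = -1891068/2093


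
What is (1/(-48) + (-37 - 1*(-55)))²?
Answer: 744769/2304 ≈ 323.25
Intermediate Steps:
(1/(-48) + (-37 - 1*(-55)))² = (-1/48 + (-37 + 55))² = (-1/48 + 18)² = (863/48)² = 744769/2304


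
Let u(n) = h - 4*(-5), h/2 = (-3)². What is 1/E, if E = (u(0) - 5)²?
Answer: 1/1089 ≈ 0.00091827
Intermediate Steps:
h = 18 (h = 2*(-3)² = 2*9 = 18)
u(n) = 38 (u(n) = 18 - 4*(-5) = 18 + 20 = 38)
E = 1089 (E = (38 - 5)² = 33² = 1089)
1/E = 1/1089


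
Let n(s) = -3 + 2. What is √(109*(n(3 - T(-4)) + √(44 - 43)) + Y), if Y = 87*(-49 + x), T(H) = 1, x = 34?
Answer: 3*I*√145 ≈ 36.125*I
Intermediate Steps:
Y = -1305 (Y = 87*(-49 + 34) = 87*(-15) = -1305)
n(s) = -1
√(109*(n(3 - T(-4)) + √(44 - 43)) + Y) = √(109*(-1 + √(44 - 43)) - 1305) = √(109*(-1 + √1) - 1305) = √(109*(-1 + 1) - 1305) = √(109*0 - 1305) = √(0 - 1305) = √(-1305) = 3*I*√145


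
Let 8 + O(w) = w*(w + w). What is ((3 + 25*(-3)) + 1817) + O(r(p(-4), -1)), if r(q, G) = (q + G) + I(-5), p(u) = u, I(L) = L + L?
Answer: 2187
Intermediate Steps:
I(L) = 2*L
r(q, G) = -10 + G + q (r(q, G) = (q + G) + 2*(-5) = (G + q) - 10 = -10 + G + q)
O(w) = -8 + 2*w² (O(w) = -8 + w*(w + w) = -8 + w*(2*w) = -8 + 2*w²)
((3 + 25*(-3)) + 1817) + O(r(p(-4), -1)) = ((3 + 25*(-3)) + 1817) + (-8 + 2*(-10 - 1 - 4)²) = ((3 - 75) + 1817) + (-8 + 2*(-15)²) = (-72 + 1817) + (-8 + 2*225) = 1745 + (-8 + 450) = 1745 + 442 = 2187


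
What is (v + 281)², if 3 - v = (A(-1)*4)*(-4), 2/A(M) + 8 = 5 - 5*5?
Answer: 3920400/49 ≈ 80008.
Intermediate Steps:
A(M) = -1/14 (A(M) = 2/(-8 + (5 - 5*5)) = 2/(-8 + (5 - 25)) = 2/(-8 - 20) = 2/(-28) = 2*(-1/28) = -1/14)
v = 13/7 (v = 3 - (-1/14*4)*(-4) = 3 - (-2)*(-4)/7 = 3 - 1*8/7 = 3 - 8/7 = 13/7 ≈ 1.8571)
(v + 281)² = (13/7 + 281)² = (1980/7)² = 3920400/49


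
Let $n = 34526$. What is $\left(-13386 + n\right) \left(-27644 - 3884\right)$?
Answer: $-666501920$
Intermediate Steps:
$\left(-13386 + n\right) \left(-27644 - 3884\right) = \left(-13386 + 34526\right) \left(-27644 - 3884\right) = 21140 \left(-27644 + \left(-6916 + 3032\right)\right) = 21140 \left(-27644 - 3884\right) = 21140 \left(-31528\right) = -666501920$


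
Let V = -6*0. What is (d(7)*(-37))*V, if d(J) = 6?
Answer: 0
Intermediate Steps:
V = 0
(d(7)*(-37))*V = (6*(-37))*0 = -222*0 = 0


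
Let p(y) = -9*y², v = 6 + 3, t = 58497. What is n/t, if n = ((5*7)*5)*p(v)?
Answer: -42525/19499 ≈ -2.1809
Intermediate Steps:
v = 9
n = -127575 (n = ((5*7)*5)*(-9*9²) = (35*5)*(-9*81) = 175*(-729) = -127575)
n/t = -127575/58497 = -127575*1/58497 = -42525/19499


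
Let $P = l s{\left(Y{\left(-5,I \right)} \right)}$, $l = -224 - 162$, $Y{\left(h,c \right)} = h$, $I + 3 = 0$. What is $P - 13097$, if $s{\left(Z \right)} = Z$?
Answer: $-11167$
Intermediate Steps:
$I = -3$ ($I = -3 + 0 = -3$)
$l = -386$
$P = 1930$ ($P = \left(-386\right) \left(-5\right) = 1930$)
$P - 13097 = 1930 - 13097 = -11167$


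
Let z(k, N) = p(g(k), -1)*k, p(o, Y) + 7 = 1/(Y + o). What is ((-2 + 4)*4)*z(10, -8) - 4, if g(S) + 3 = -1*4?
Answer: -574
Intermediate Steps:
g(S) = -7 (g(S) = -3 - 1*4 = -3 - 4 = -7)
p(o, Y) = -7 + 1/(Y + o)
z(k, N) = -57*k/8 (z(k, N) = ((1 - 7*(-1) - 7*(-7))/(-1 - 7))*k = ((1 + 7 + 49)/(-8))*k = (-⅛*57)*k = -57*k/8)
((-2 + 4)*4)*z(10, -8) - 4 = ((-2 + 4)*4)*(-57/8*10) - 4 = (2*4)*(-285/4) - 4 = 8*(-285/4) - 4 = -570 - 4 = -574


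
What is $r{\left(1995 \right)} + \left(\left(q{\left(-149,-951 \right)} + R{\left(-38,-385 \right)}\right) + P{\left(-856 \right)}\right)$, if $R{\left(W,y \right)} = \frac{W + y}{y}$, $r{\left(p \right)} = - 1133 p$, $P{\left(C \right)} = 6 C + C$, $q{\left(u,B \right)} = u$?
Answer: $- \frac{872592837}{385} \approx -2.2665 \cdot 10^{6}$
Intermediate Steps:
$P{\left(C \right)} = 7 C$
$R{\left(W,y \right)} = \frac{W + y}{y}$
$r{\left(1995 \right)} + \left(\left(q{\left(-149,-951 \right)} + R{\left(-38,-385 \right)}\right) + P{\left(-856 \right)}\right) = \left(-1133\right) 1995 - \left(6141 - \frac{-38 - 385}{-385}\right) = -2260335 - \frac{2363862}{385} = - \frac{872592837}{385}$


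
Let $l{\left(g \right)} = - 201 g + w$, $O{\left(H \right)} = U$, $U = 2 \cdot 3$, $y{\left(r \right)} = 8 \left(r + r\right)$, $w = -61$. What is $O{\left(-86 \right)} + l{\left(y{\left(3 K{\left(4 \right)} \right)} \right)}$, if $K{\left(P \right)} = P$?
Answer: $-38647$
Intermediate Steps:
$y{\left(r \right)} = 16 r$ ($y{\left(r \right)} = 8 \cdot 2 r = 16 r$)
$U = 6$
$O{\left(H \right)} = 6$
$l{\left(g \right)} = -61 - 201 g$ ($l{\left(g \right)} = - 201 g - 61 = -61 - 201 g$)
$O{\left(-86 \right)} + l{\left(y{\left(3 K{\left(4 \right)} \right)} \right)} = 6 - \left(61 + 201 \cdot 16 \cdot 3 \cdot 4\right) = 6 - \left(61 + 201 \cdot 16 \cdot 12\right) = 6 - 38653 = -38647$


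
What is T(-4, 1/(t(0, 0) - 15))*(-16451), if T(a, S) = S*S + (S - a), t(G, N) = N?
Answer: -14575586/225 ≈ -64780.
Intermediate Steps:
T(a, S) = S + S² - a (T(a, S) = S² + (S - a) = S + S² - a)
T(-4, 1/(t(0, 0) - 15))*(-16451) = (1/(0 - 15) + (1/(0 - 15))² - 1*(-4))*(-16451) = (1/(-15) + (1/(-15))² + 4)*(-16451) = (-1/15 + (-1/15)² + 4)*(-16451) = (-1/15 + 1/225 + 4)*(-16451) = (886/225)*(-16451) = -14575586/225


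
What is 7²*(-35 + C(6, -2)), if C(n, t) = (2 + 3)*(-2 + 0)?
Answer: -2205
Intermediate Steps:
C(n, t) = -10 (C(n, t) = 5*(-2) = -10)
7²*(-35 + C(6, -2)) = 7²*(-35 - 10) = 49*(-45) = -2205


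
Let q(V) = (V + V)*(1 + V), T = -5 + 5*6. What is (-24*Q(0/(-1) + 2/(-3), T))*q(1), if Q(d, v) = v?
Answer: -2400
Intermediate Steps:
T = 25 (T = -5 + 30 = 25)
q(V) = 2*V*(1 + V) (q(V) = (2*V)*(1 + V) = 2*V*(1 + V))
(-24*Q(0/(-1) + 2/(-3), T))*q(1) = (-24*25)*(2*1*(1 + 1)) = -1200*2 = -600*4 = -2400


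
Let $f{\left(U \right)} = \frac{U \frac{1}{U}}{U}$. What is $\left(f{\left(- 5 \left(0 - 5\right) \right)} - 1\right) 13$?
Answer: $- \frac{312}{25} \approx -12.48$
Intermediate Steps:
$f{\left(U \right)} = \frac{1}{U}$ ($f{\left(U \right)} = 1 \frac{1}{U} = \frac{1}{U}$)
$\left(f{\left(- 5 \left(0 - 5\right) \right)} - 1\right) 13 = \left(\frac{1}{\left(-5\right) \left(0 - 5\right)} - 1\right) 13 = \left(\frac{1}{\left(-5\right) \left(-5\right)} - 1\right) 13 = \left(\frac{1}{25} - 1\right) 13 = \left(- \frac{24}{25}\right) 13 = - \frac{312}{25}$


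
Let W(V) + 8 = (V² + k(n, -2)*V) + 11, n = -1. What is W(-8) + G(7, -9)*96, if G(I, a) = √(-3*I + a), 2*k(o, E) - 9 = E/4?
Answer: 33 + 96*I*√30 ≈ 33.0 + 525.81*I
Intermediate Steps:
k(o, E) = 9/2 + E/8 (k(o, E) = 9/2 + (E/4)/2 = 9/2 + E/8)
G(I, a) = √(a - 3*I)
W(V) = 3 + V² + 17*V/4 (W(V) = -8 + ((V² + (9/2 + (⅛)*(-2))*V) + 11) = -8 + ((V² + (9/2 - ¼)*V) + 11) = -8 + ((V² + 17*V/4) + 11) = -8 + (11 + V² + 17*V/4) = 3 + V² + 17*V/4)
W(-8) + G(7, -9)*96 = (3 + (-8)² + (17/4)*(-8)) + √(-9 - 3*7)*96 = (3 + 64 - 34) + √(-9 - 21)*96 = 33 + √(-30)*96 = 33 + (I*√30)*96 = 33 + 96*I*√30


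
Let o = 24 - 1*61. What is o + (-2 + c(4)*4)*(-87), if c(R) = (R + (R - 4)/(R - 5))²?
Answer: -5431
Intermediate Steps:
c(R) = (R + (-4 + R)/(-5 + R))²
o = -37 (o = 24 - 61 = -37)
o + (-2 + c(4)*4)*(-87) = -37 + (-2 + ((4 - 1*4² + 4*4)²/(-5 + 4)²)*4)*(-87) = -37 + (-2 + ((4 - 1*16 + 16)²/(-1)²)*4)*(-87) = -37 + (-2 + (1*(4 - 16 + 16)²)*4)*(-87) = -37 + (-2 + (1*4²)*4)*(-87) = -37 + (-2 + (1*16)*4)*(-87) = -37 + (-2 + 16*4)*(-87) = -37 + (-2 + 64)*(-87) = -37 + 62*(-87) = -37 - 5394 = -5431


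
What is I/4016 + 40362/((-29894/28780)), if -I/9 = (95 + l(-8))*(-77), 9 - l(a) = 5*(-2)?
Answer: -1165674411993/30013576 ≈ -38838.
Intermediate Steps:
l(a) = 19 (l(a) = 9 - 5*(-2) = 9 - 1*(-10) = 9 + 10 = 19)
I = 79002 (I = -9*(95 + 19)*(-77) = -1026*(-77) = -9*(-8778) = 79002)
I/4016 + 40362/((-29894/28780)) = 79002/4016 + 40362/((-29894/28780)) = 79002*(1/4016) + 40362/((-29894*1/28780)) = 39501/2008 + 40362/(-14947/14390) = 39501/2008 + 40362*(-14390/14947) = 39501/2008 - 580809180/14947 = -1165674411993/30013576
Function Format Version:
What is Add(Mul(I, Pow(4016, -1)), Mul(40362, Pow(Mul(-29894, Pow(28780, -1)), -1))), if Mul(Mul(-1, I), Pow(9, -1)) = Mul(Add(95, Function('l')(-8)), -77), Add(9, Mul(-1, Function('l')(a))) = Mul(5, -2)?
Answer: Rational(-1165674411993, 30013576) ≈ -38838.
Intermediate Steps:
Function('l')(a) = 19 (Function('l')(a) = Add(9, Mul(-1, Mul(5, -2))) = Add(9, Mul(-1, -10)) = Add(9, 10) = 19)
I = 79002 (I = Mul(-9, Mul(Add(95, 19), -77)) = Mul(-9, Mul(114, -77)) = Mul(-9, -8778) = 79002)
Add(Mul(I, Pow(4016, -1)), Mul(40362, Pow(Mul(-29894, Pow(28780, -1)), -1))) = Add(Mul(79002, Pow(4016, -1)), Mul(40362, Pow(Mul(-29894, Pow(28780, -1)), -1))) = Add(Mul(79002, Rational(1, 4016)), Mul(40362, Pow(Mul(-29894, Rational(1, 28780)), -1))) = Add(Rational(39501, 2008), Mul(40362, Pow(Rational(-14947, 14390), -1))) = Add(Rational(39501, 2008), Mul(40362, Rational(-14390, 14947))) = Add(Rational(39501, 2008), Rational(-580809180, 14947)) = Rational(-1165674411993, 30013576)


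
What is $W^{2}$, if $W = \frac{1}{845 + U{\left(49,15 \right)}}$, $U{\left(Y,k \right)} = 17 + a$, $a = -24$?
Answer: $\frac{1}{702244} \approx 1.424 \cdot 10^{-6}$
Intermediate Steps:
$U{\left(Y,k \right)} = -7$ ($U{\left(Y,k \right)} = 17 - 24 = -7$)
$W = \frac{1}{838}$ ($W = \frac{1}{845 - 7} = \frac{1}{838} \approx 0.0011933$)
$W^{2} = \left(\frac{1}{838}\right)^{2} = \frac{1}{702244}$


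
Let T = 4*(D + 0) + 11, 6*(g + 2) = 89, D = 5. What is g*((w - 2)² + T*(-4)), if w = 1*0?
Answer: -1540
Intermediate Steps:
w = 0
g = 77/6 (g = -2 + (⅙)*89 = -2 + 89/6 = 77/6 ≈ 12.833)
T = 31 (T = 4*(5 + 0) + 11 = 4*5 + 11 = 20 + 11 = 31)
g*((w - 2)² + T*(-4)) = 77*((0 - 2)² + 31*(-4))/6 = 77*((-2)² - 124)/6 = 77*(4 - 124)/6 = (77/6)*(-120) = -1540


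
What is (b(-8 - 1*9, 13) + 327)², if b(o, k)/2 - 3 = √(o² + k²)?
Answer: 112721 + 1332*√458 ≈ 1.4123e+5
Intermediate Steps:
b(o, k) = 6 + 2*√(k² + o²) (b(o, k) = 6 + 2*√(o² + k²) = 6 + 2*√(k² + o²))
(b(-8 - 1*9, 13) + 327)² = ((6 + 2*√(13² + (-8 - 1*9)²)) + 327)² = ((6 + 2*√(169 + (-8 - 9)²)) + 327)² = ((6 + 2*√(169 + (-17)²)) + 327)² = ((6 + 2*√(169 + 289)) + 327)² = ((6 + 2*√458) + 327)² = (333 + 2*√458)²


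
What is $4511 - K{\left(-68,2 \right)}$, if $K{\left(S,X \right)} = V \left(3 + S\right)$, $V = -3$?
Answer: $4316$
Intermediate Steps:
$K{\left(S,X \right)} = -9 - 3 S$ ($K{\left(S,X \right)} = - 3 \left(3 + S\right) = -9 - 3 S$)
$4511 - K{\left(-68,2 \right)} = 4511 - \left(-9 - -204\right) = 4511 - \left(-9 + 204\right) = 4511 - 195 = 4316$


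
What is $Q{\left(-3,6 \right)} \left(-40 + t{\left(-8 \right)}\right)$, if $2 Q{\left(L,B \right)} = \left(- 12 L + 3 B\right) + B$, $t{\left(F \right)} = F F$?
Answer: $720$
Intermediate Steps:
$t{\left(F \right)} = F^{2}$
$Q{\left(L,B \right)} = - 6 L + 2 B$ ($Q{\left(L,B \right)} = \frac{\left(- 12 L + 3 B\right) + B}{2} = \frac{- 12 L + 4 B}{2} = - 6 L + 2 B$)
$Q{\left(-3,6 \right)} \left(-40 + t{\left(-8 \right)}\right) = \left(\left(-6\right) \left(-3\right) + 2 \cdot 6\right) \left(-40 + \left(-8\right)^{2}\right) = \left(18 + 12\right) \left(-40 + 64\right) = 30 \cdot 24 = 720$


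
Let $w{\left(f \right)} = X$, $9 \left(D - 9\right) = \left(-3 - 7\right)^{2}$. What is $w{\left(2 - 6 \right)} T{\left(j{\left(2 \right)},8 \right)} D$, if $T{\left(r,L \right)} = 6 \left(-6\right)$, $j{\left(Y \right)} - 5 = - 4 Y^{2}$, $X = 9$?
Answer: $-6516$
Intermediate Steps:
$j{\left(Y \right)} = 5 - 4 Y^{2}$
$T{\left(r,L \right)} = -36$
$D = \frac{181}{9}$ ($D = 9 + \frac{\left(-3 - 7\right)^{2}}{9} = 9 + \frac{\left(-10\right)^{2}}{9} = 9 + \frac{1}{9} \cdot 100 = 9 + \frac{100}{9} = \frac{181}{9} \approx 20.111$)
$w{\left(f \right)} = 9$
$w{\left(2 - 6 \right)} T{\left(j{\left(2 \right)},8 \right)} D = 9 \left(-36\right) \frac{181}{9} = \left(-324\right) \frac{181}{9} = -6516$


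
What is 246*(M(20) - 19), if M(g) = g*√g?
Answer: -4674 + 9840*√5 ≈ 17329.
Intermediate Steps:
M(g) = g^(3/2)
246*(M(20) - 19) = 246*(20^(3/2) - 19) = 246*(40*√5 - 19) = 246*(-19 + 40*√5) = -4674 + 9840*√5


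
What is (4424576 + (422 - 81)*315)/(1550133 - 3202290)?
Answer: -4531991/1652157 ≈ -2.7431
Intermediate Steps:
(4424576 + (422 - 81)*315)/(1550133 - 3202290) = (4424576 + 341*315)/(-1652157) = (4424576 + 107415)*(-1/1652157) = 4531991*(-1/1652157) = -4531991/1652157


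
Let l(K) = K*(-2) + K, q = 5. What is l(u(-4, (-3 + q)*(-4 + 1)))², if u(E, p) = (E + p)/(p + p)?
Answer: 25/36 ≈ 0.69444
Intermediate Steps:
u(E, p) = (E + p)/(2*p) (u(E, p) = (E + p)/((2*p)) = (E + p)*(1/(2*p)) = (E + p)/(2*p))
l(K) = -K (l(K) = -2*K + K = -K)
l(u(-4, (-3 + q)*(-4 + 1)))² = (-(-4 + (-3 + 5)*(-4 + 1))/(2*((-3 + 5)*(-4 + 1))))² = (-(-4 + 2*(-3))/(2*(2*(-3))))² = (-(-4 - 6)/(2*(-6)))² = (-(-1)*(-10)/(2*6))² = (-1*⅚)² = (-⅚)² = 25/36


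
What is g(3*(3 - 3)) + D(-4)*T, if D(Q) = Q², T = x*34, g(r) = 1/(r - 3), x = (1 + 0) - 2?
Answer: -1633/3 ≈ -544.33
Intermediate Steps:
x = -1 (x = 1 - 2 = -1)
g(r) = 1/(-3 + r)
T = -34 (T = -1*34 = -34)
g(3*(3 - 3)) + D(-4)*T = 1/(-3 + 3*(3 - 3)) + (-4)²*(-34) = 1/(-3 + 3*0) + 16*(-34) = 1/(-3 + 0) - 544 = 1/(-3) - 544 = -⅓ - 544 = -1633/3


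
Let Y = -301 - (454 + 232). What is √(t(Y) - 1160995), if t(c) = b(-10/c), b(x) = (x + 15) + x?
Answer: 2*I*√282747676470/987 ≈ 1077.5*I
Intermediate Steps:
Y = -987 (Y = -301 - 1*686 = -301 - 686 = -987)
b(x) = 15 + 2*x (b(x) = (15 + x) + x = 15 + 2*x)
t(c) = 15 - 20/c (t(c) = 15 + 2*(-10/c) = 15 - 20/c)
√(t(Y) - 1160995) = √((15 - 20/(-987)) - 1160995) = √((15 - 20*(-1/987)) - 1160995) = √((15 + 20/987) - 1160995) = √(14825/987 - 1160995) = √(-1145887240/987) = 2*I*√282747676470/987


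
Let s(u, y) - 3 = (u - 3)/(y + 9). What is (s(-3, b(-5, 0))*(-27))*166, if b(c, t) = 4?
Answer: -147906/13 ≈ -11377.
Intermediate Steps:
s(u, y) = 3 + (-3 + u)/(9 + y) (s(u, y) = 3 + (u - 3)/(y + 9) = 3 + (-3 + u)/(9 + y))
(s(-3, b(-5, 0))*(-27))*166 = (((24 - 3 + 3*4)/(9 + 4))*(-27))*166 = (((24 - 3 + 12)/13)*(-27))*166 = (((1/13)*33)*(-27))*166 = ((33/13)*(-27))*166 = -891/13*166 = -147906/13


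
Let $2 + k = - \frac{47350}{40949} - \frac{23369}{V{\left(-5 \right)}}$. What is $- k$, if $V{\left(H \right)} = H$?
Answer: $- \frac{956290941}{204745} \approx -4670.6$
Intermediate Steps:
$k = \frac{956290941}{204745}$ ($k = -2 - \left(- \frac{23369}{5} + \frac{47350}{40949}\right) = -2 - - \frac{956700431}{204745} = -2 + \left(- \frac{47350}{40949} + \frac{23369}{5}\right) = -2 + \frac{956700431}{204745} = \frac{956290941}{204745} \approx 4670.6$)
$- k = \left(-1\right) \frac{956290941}{204745} = - \frac{956290941}{204745}$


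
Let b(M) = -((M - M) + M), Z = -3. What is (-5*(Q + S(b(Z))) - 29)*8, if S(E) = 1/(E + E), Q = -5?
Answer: -116/3 ≈ -38.667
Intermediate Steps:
b(M) = -M (b(M) = -(0 + M) = -M)
S(E) = 1/(2*E)
(-5*(Q + S(b(Z))) - 29)*8 = (-5*(-5 + 1/(2*((-1*(-3))))) - 29)*8 = (-5*(-5 + (½)/3) - 29)*8 = (-5*(-5 + (½)*(⅓)) - 29)*8 = (-5*(-5 + ⅙) - 29)*8 = (-5*(-29/6) - 29)*8 = (145/6 - 29)*8 = -29/6*8 = -116/3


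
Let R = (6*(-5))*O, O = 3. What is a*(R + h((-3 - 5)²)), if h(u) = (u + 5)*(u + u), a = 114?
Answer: 996588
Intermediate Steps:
R = -90 (R = (6*(-5))*3 = -30*3 = -90)
h(u) = 2*u*(5 + u) (h(u) = (5 + u)*(2*u) = 2*u*(5 + u))
a*(R + h((-3 - 5)²)) = 114*(-90 + 2*(-3 - 5)²*(5 + (-3 - 5)²)) = 114*(-90 + 2*(-8)²*(5 + (-8)²)) = 114*(-90 + 2*64*(5 + 64)) = 114*(-90 + 2*64*69) = 114*(-90 + 8832) = 114*8742 = 996588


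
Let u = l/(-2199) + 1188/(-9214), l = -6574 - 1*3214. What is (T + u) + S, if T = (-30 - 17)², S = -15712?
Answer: -136752310769/10130793 ≈ -13499.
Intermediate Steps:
l = -9788 (l = -6574 - 3214 = -9788)
T = 2209 (T = (-47)² = 2209)
u = 43787110/10130793 (u = -9788/(-2199) + 1188/(-9214) = -9788*(-1/2199) + 1188*(-1/9214) = 9788/2199 - 594/4607 = 43787110/10130793 ≈ 4.3222)
(T + u) + S = (2209 + 43787110/10130793) - 15712 = 22422708847/10130793 - 15712 = -136752310769/10130793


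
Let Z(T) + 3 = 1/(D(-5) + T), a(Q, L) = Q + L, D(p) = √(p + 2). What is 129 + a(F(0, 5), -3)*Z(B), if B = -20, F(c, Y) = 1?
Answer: 54445/403 + 2*I*√3/403 ≈ 135.1 + 0.0085958*I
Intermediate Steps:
D(p) = √(2 + p)
a(Q, L) = L + Q
Z(T) = -3 + 1/(T + I*√3) (Z(T) = -3 + 1/(√(2 - 5) + T) = -3 + 1/(√(-3) + T) = -3 + 1/(I*√3 + T) = -3 + 1/(T + I*√3))
129 + a(F(0, 5), -3)*Z(B) = 129 + (-3 + 1)*((1 - 3*(-20) - 3*I*√3)/(-20 + I*√3)) = 129 - 2*(1 + 60 - 3*I*√3)/(-20 + I*√3) = 129 - 2*(61 - 3*I*√3)/(-20 + I*√3)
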